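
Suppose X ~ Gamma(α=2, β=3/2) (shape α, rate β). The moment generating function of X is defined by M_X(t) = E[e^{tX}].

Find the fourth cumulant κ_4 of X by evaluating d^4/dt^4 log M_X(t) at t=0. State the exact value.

κ_4 = K^(4)(0) = 64/27

M_X(t) = 9/(4*(3/2 - t)^2)
K_X(t) = log M_X(t) = -2*log(3/2 - t) - 2*log(2) + 2*log(3)
K^(4)(t) = 192/(16*t^4 - 96*t^3 + 216*t^2 - 216*t + 81)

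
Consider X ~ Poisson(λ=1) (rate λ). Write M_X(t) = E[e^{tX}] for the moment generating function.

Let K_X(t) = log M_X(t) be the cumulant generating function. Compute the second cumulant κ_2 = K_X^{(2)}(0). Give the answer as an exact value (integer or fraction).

κ_2 = K′′(0) = 1

M_X(t) = e^(e^(t) - 1)
K_X(t) = log M_X(t) = e^(t) - 1
K′(t) = e^(t)
K′′(t) = e^(t)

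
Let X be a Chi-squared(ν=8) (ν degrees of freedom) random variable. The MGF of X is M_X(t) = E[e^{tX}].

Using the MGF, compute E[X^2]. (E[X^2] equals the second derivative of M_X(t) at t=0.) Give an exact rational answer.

E[X^2] = M^(2)(0) = 80

M_X(t) = (1 - 2*t)^(-4)
M^(2)(t) = 80/(64*t^6 - 192*t^5 + 240*t^4 - 160*t^3 + 60*t^2 - 12*t + 1)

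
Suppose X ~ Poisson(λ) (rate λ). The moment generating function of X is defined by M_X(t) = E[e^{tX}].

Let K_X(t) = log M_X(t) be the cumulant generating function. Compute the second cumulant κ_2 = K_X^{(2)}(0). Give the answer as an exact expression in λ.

M_X(t) = e^(λ*(e^(t) - 1))
K_X(t) = log M_X(t) = λ*(e^(t) - 1)
D^2[K](t) = λ*e^(t)

κ_2 = D^2[K](0) = λ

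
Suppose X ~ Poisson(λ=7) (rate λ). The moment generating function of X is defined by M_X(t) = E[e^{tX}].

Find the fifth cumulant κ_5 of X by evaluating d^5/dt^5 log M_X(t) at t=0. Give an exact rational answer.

M_X(t) = e^(7*e^(t) - 7)
K_X(t) = log M_X(t) = 7*e^(t) - 7
K^(5)(t) = 7*e^(t)

κ_5 = K^(5)(0) = 7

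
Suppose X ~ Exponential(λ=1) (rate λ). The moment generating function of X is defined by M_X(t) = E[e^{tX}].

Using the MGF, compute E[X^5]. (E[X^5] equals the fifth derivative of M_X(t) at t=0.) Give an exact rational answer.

M_X(t) = 1/(1 - t)
M^(5)(t) = 120/(t^6 - 6*t^5 + 15*t^4 - 20*t^3 + 15*t^2 - 6*t + 1)

E[X^5] = M^(5)(0) = 120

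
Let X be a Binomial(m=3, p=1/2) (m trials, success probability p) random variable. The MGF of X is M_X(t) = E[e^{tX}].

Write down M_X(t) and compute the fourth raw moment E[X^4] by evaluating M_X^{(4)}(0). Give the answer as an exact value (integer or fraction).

M_X(t) = (e^(t)/2 + 1/2)^3
dM/dt = 3*e^(3*t)/8 + 3*e^(2*t)/4 + 3*e^(t)/8
d^2M/dt^2 = 9*e^(3*t)/8 + 3*e^(2*t)/2 + 3*e^(t)/8
d^3M/dt^3 = 27*e^(3*t)/8 + 3*e^(2*t) + 3*e^(t)/8
d^4M/dt^4 = 81*e^(3*t)/8 + 6*e^(2*t) + 3*e^(t)/8

E[X^4] = d^4M/dt^4 |_{t=0} = 33/2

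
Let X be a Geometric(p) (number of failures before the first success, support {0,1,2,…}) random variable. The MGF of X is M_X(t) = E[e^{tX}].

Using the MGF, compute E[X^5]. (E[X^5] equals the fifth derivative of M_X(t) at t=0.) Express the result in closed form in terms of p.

E[X^5] = M′′′′′(0) = -1 + 31/p - 180/p^2 + 390/p^3 - 360/p^4 + 120/p^5

M_X(t) = p/(-(1 - p)*e^(t) + 1)
M′(t) = (-p^2*e^(t) + p*e^(t))/(p^2*e^(2*t) - 2*p*e^(2*t) + 2*p*e^(t) + e^(2*t) - 2*e^(t) + 1)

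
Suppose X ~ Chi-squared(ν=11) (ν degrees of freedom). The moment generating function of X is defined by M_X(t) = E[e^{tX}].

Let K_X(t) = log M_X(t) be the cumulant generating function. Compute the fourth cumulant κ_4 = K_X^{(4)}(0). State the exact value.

M_X(t) = (1 - 2*t)^(-11/2)
K_X(t) = log M_X(t) = -11*log(1 - 2*t)/2
K^(4)(t) = 528/(16*t^4 - 32*t^3 + 24*t^2 - 8*t + 1)

κ_4 = K^(4)(0) = 528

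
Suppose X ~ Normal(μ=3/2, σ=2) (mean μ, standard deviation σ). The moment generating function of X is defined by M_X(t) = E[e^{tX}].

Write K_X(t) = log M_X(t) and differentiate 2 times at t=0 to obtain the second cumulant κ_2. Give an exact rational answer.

κ_2 = K′′(0) = 4

M_X(t) = e^(2*t^2 + 3*t/2)
K_X(t) = log M_X(t) = 2*t^2 + 3*t/2
K′(t) = 4*t + 3/2
K′′(t) = 4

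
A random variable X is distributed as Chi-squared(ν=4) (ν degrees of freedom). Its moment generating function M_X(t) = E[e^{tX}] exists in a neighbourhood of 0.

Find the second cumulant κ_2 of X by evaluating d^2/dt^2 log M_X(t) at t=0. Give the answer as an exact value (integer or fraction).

M_X(t) = (1 - 2*t)^(-2)
K_X(t) = log M_X(t) = -2*log(1 - 2*t)
dK/dt = -4/(2*t - 1)
d^2K/dt^2 = 8/(4*t^2 - 4*t + 1)

κ_2 = d^2K/dt^2 |_{t=0} = 8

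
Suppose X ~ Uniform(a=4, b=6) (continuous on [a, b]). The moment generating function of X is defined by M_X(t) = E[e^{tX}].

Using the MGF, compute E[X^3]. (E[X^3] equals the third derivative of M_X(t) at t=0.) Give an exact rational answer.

E[X^3] = D^3[M](0) = 130

M_X(t) = (e^(6*t) - e^(4*t))/(2*t)
D^3[M](t) = (108*t^3*e^(6*t) - 32*t^3*e^(4*t) - 54*t^2*e^(6*t) + 24*t^2*e^(4*t) + 18*t*e^(6*t) - 12*t*e^(4*t) - 3*e^(6*t) + 3*e^(4*t))/t^4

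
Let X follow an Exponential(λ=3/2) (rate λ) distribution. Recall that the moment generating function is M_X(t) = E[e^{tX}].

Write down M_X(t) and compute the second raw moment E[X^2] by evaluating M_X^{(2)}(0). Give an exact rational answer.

M_X(t) = 3/(2*(3/2 - t))
dM/dt = 6/(4*t^2 - 12*t + 9)
d^2M/dt^2 = -24/(8*t^3 - 36*t^2 + 54*t - 27)

E[X^2] = d^2M/dt^2 |_{t=0} = 8/9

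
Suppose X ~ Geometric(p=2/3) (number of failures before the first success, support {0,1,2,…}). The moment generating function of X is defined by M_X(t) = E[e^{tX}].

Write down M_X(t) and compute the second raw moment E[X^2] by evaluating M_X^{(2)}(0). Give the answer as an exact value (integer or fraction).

M_X(t) = 2/(3*(1 - e^(t)/3))
M′(t) = 2*e^(t)/(e^(2*t) - 6*e^(t) + 9)
M′′(t) = (-2*e^(2*t) - 6*e^(t))/(e^(3*t) - 9*e^(2*t) + 27*e^(t) - 27)

E[X^2] = M′′(0) = 1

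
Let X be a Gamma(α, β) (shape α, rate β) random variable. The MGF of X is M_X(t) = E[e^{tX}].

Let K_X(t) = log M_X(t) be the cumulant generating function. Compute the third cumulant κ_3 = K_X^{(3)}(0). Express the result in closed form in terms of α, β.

κ_3 = d^3K/dt^3 |_{t=0} = 2*α/β^3

M_X(t) = (β/(β - t))^α
K_X(t) = log M_X(t) = α*(log(β) - log(β - t))
dK/dt = -α/(-β + t)
d^2K/dt^2 = α/(β^2 - 2*β*t + t^2)
d^3K/dt^3 = -2*α/(-β^3 + 3*β^2*t - 3*β*t^2 + t^3)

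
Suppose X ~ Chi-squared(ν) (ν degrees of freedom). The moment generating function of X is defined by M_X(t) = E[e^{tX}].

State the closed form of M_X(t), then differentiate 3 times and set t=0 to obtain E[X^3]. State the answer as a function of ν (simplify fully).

M_X(t) = (1 - 2*t)^(-ν/2)
D^3[M](t) = (-ν^3 - 6*ν^2 - 8*ν)/(8*t^3*(1 - 2*t)^(ν/2) - 12*t^2*(1 - 2*t)^(ν/2) + 6*t*(1 - 2*t)^(ν/2) - (1 - 2*t)^(ν/2))

E[X^3] = D^3[M](0) = ν*(ν^2 + 6*ν + 8)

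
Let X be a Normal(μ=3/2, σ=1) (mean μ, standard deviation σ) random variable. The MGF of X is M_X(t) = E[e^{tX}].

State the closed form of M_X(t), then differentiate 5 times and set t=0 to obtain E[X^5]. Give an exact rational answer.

E[X^5] = d^5M/dt^5 |_{t=0} = 2043/32

M_X(t) = e^(t^2/2 + 3*t/2)
dM/dt = t*e^(3*t/2)*e^(t^2/2) + 3*e^(3*t/2)*e^(t^2/2)/2
d^2M/dt^2 = t^2*e^(3*t/2)*e^(t^2/2) + 3*t*e^(3*t/2)*e^(t^2/2) + 13*e^(3*t/2)*e^(t^2/2)/4
d^3M/dt^3 = t^3*e^(3*t/2)*e^(t^2/2) + 9*t^2*e^(3*t/2)*e^(t^2/2)/2 + 39*t*e^(3*t/2)*e^(t^2/2)/4 + 63*e^(3*t/2)*e^(t^2/2)/8
d^4M/dt^4 = t^4*e^(3*t/2)*e^(t^2/2) + 6*t^3*e^(3*t/2)*e^(t^2/2) + 39*t^2*e^(3*t/2)*e^(t^2/2)/2 + 63*t*e^(3*t/2)*e^(t^2/2)/2 + 345*e^(3*t/2)*e^(t^2/2)/16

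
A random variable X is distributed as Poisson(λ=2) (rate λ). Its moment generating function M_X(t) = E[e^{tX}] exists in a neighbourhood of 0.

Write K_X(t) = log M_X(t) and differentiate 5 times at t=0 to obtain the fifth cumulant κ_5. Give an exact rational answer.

κ_5 = K^(5)(0) = 2

M_X(t) = e^(2*e^(t) - 2)
K_X(t) = log M_X(t) = 2*e^(t) - 2
K^(5)(t) = 2*e^(t)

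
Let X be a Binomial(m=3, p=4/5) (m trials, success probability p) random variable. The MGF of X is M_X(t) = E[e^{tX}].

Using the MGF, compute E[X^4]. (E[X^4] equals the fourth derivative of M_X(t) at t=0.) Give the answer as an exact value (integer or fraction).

E[X^4] = M′′′′(0) = 5964/125

M_X(t) = (4*e^(t)/5 + 1/5)^3
M′(t) = 192*e^(3*t)/125 + 96*e^(2*t)/125 + 12*e^(t)/125
M′′(t) = 576*e^(3*t)/125 + 192*e^(2*t)/125 + 12*e^(t)/125
M′′′(t) = 1728*e^(3*t)/125 + 384*e^(2*t)/125 + 12*e^(t)/125
M′′′′(t) = 5184*e^(3*t)/125 + 768*e^(2*t)/125 + 12*e^(t)/125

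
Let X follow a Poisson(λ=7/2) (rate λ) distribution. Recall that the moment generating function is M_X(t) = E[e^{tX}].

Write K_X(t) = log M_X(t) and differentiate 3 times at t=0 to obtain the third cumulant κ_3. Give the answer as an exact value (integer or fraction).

M_X(t) = e^(7*e^(t)/2 - 7/2)
K_X(t) = log M_X(t) = 7*e^(t)/2 - 7/2
K^(3)(t) = 7*e^(t)/2

κ_3 = K^(3)(0) = 7/2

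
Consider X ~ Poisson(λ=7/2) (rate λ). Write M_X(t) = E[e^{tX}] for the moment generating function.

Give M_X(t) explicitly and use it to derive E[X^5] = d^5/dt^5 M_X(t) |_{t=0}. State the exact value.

E[X^5] = D^5[M](0) = 105119/32

M_X(t) = e^(7*e^(t)/2 - 7/2)
D^5[M](t) = (16807*e^(5*t)*e^(7*e^(t)/2) + 48020*e^(4*t)*e^(7*e^(t)/2) + 34300*e^(3*t)*e^(7*e^(t)/2) + 5880*e^(2*t)*e^(7*e^(t)/2) + 112*e^(t)*e^(7*e^(t)/2))*e^(-7/2)/32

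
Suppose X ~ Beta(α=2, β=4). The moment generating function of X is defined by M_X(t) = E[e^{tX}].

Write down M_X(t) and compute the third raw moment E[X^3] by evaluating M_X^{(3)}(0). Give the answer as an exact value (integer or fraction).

E[X^3] = D^3[M](0) = 1/14

M_X(t) = ₁F₁(2; 6; t)
D^3[M](t) = ₁F₁(5; 9; t)/14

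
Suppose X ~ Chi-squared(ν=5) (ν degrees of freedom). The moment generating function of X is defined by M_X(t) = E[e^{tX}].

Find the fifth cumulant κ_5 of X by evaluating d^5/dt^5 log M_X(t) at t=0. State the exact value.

M_X(t) = (1 - 2*t)^(-5/2)
K_X(t) = log M_X(t) = -5*log(1 - 2*t)/2
D^5[K](t) = -1920/(32*t^5 - 80*t^4 + 80*t^3 - 40*t^2 + 10*t - 1)

κ_5 = D^5[K](0) = 1920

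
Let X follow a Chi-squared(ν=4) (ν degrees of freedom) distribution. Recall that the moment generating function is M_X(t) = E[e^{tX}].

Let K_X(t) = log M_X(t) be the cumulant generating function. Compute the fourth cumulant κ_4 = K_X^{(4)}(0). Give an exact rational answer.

M_X(t) = (1 - 2*t)^(-2)
K_X(t) = log M_X(t) = -2*log(1 - 2*t)
dK/dt = -4/(2*t - 1)
d^2K/dt^2 = 8/(4*t^2 - 4*t + 1)
d^3K/dt^3 = -32/(8*t^3 - 12*t^2 + 6*t - 1)
d^4K/dt^4 = 192/(16*t^4 - 32*t^3 + 24*t^2 - 8*t + 1)

κ_4 = d^4K/dt^4 |_{t=0} = 192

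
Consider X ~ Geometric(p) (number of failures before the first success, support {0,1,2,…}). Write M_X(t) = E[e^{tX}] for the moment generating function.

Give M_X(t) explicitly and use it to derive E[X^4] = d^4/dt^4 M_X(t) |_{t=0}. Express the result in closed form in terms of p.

M_X(t) = p/(-(1 - p)*e^(t) + 1)

E[X^4] = M^(4)(0) = 1 - 15/p + 50/p^2 - 60/p^3 + 24/p^4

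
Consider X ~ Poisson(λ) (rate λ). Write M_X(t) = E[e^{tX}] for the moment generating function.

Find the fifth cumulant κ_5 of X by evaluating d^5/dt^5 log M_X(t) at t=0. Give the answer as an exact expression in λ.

M_X(t) = e^(λ*(e^(t) - 1))
K_X(t) = log M_X(t) = λ*(e^(t) - 1)
K^(5)(t) = λ*e^(t)

κ_5 = K^(5)(0) = λ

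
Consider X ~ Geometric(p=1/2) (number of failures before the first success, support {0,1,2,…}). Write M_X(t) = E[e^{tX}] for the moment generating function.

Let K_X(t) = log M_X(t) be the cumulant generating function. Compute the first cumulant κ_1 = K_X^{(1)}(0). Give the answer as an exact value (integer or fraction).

M_X(t) = 1/(2*(1 - e^(t)/2))
K_X(t) = log M_X(t) = -log(1 - e^(t)/2) - log(2)
K^(1)(t) = -e^(t)/(e^(t) - 2)

κ_1 = K^(1)(0) = 1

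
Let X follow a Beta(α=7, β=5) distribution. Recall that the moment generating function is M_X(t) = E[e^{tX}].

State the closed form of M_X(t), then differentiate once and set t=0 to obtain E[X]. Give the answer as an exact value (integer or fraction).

E[X] = D[M](0) = 7/12

M_X(t) = ₁F₁(7; 12; t)
D[M](t) = 7*₁F₁(8; 13; t)/12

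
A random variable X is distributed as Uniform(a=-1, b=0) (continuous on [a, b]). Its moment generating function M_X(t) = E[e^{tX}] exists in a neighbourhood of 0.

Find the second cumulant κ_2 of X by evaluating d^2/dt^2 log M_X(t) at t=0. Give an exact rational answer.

M_X(t) = (1 - e^(-t))/t
K_X(t) = log M_X(t) = -log(t) + log(1 - e^(-t))
K^(2)(t) = (-t^2*e^(t) + e^(2*t) - 2*e^(t) + 1)/(t^2*e^(2*t) - 2*t^2*e^(t) + t^2)

κ_2 = K^(2)(0) = 1/12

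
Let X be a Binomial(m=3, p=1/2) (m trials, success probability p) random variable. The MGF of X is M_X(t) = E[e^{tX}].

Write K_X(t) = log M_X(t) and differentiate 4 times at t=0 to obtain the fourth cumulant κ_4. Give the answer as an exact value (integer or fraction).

M_X(t) = (e^(t)/2 + 1/2)^3
K_X(t) = log M_X(t) = 3*log(e^(t)/2 + 1/2)
K′(t) = 3*e^(t)/(e^(t) + 1)
K′′(t) = 3*e^(t)/(e^(2*t) + 2*e^(t) + 1)
K′′′(t) = (-3*e^(2*t) + 3*e^(t))/(e^(3*t) + 3*e^(2*t) + 3*e^(t) + 1)
K′′′′(t) = (3*e^(3*t) - 12*e^(2*t) + 3*e^(t))/(e^(4*t) + 4*e^(3*t) + 6*e^(2*t) + 4*e^(t) + 1)

κ_4 = K′′′′(0) = -3/8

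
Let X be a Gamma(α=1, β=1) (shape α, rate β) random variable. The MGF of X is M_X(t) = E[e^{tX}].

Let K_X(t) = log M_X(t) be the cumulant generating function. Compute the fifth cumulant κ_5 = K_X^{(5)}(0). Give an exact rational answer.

M_X(t) = 1/(1 - t)
K_X(t) = log M_X(t) = -log(1 - t)
D^5[K](t) = -24/(t^5 - 5*t^4 + 10*t^3 - 10*t^2 + 5*t - 1)

κ_5 = D^5[K](0) = 24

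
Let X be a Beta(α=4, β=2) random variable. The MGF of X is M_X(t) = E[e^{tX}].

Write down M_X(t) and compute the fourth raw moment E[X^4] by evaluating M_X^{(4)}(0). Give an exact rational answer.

M_X(t) = ₁F₁(4; 6; t)
M^(4)(t) = 5*₁F₁(8; 10; t)/18

E[X^4] = M^(4)(0) = 5/18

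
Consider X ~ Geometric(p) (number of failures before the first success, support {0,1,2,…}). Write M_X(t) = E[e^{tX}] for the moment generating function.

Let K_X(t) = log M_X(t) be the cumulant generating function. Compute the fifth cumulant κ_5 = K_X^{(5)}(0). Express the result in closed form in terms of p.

κ_5 = d^5K/dt^5 |_{t=0} = (p^4 - 15*p^3 + 50*p^2 - 60*p + 24)/p^5

M_X(t) = p/(-(1 - p)*e^(t) + 1)
K_X(t) = log M_X(t) = log(p) - log(-(1 - p)*e^(t) + 1)
dK/dt = (-p*e^(t) + e^(t))/(p*e^(t) - e^(t) + 1)
d^2K/dt^2 = (-p*e^(t) + e^(t))/(p^2*e^(2*t) - 2*p*e^(2*t) + 2*p*e^(t) + e^(2*t) - 2*e^(t) + 1)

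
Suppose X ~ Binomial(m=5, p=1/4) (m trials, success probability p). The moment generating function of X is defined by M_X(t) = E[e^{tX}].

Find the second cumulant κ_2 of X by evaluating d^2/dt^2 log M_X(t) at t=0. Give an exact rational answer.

κ_2 = D^2[K](0) = 15/16

M_X(t) = (e^(t)/4 + 3/4)^5
K_X(t) = log M_X(t) = 5*log(e^(t)/4 + 3/4)
D^2[K](t) = 15*e^(t)/(e^(2*t) + 6*e^(t) + 9)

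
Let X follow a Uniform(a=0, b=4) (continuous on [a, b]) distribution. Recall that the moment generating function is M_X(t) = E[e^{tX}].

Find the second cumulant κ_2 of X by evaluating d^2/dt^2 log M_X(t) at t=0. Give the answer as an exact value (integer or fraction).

κ_2 = d^2K/dt^2 |_{t=0} = 4/3

M_X(t) = (e^(4*t) - 1)/(4*t)
K_X(t) = log M_X(t) = -log(t) + log(e^(4*t) - 1) - 2*log(2)
dK/dt = (4*t*e^(4*t) - e^(4*t) + 1)/(t*e^(4*t) - t)
d^2K/dt^2 = (-16*t^2*e^(4*t) + e^(8*t) - 2*e^(4*t) + 1)/(t^2*e^(8*t) - 2*t^2*e^(4*t) + t^2)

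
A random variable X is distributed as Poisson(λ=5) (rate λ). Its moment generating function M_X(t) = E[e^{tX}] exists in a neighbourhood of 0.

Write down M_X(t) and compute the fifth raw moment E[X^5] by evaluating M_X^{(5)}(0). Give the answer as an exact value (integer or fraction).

M_X(t) = e^(5*e^(t) - 5)
dM/dt = 5*e^(-5)*e^(t)*e^(5*e^(t))
d^2M/dt^2 = (25*e^(2*t)*e^(5*e^(t)) + 5*e^(t)*e^(5*e^(t)))*e^(-5)
d^3M/dt^3 = (125*e^(3*t)*e^(5*e^(t)) + 75*e^(2*t)*e^(5*e^(t)) + 5*e^(t)*e^(5*e^(t)))*e^(-5)
d^4M/dt^4 = (625*e^(4*t)*e^(5*e^(t)) + 750*e^(3*t)*e^(5*e^(t)) + 175*e^(2*t)*e^(5*e^(t)) + 5*e^(t)*e^(5*e^(t)))*e^(-5)
d^5M/dt^5 = (3125*e^(5*t)*e^(5*e^(t)) + 6250*e^(4*t)*e^(5*e^(t)) + 3125*e^(3*t)*e^(5*e^(t)) + 375*e^(2*t)*e^(5*e^(t)) + 5*e^(t)*e^(5*e^(t)))*e^(-5)

E[X^5] = d^5M/dt^5 |_{t=0} = 12880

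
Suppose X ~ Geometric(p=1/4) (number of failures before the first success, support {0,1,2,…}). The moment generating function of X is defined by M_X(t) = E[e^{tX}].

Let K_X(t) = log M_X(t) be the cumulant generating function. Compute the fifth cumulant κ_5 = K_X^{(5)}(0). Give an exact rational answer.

κ_5 = d^5K/dt^5 |_{t=0} = 12180

M_X(t) = 1/(4*(1 - 3*e^(t)/4))
K_X(t) = log M_X(t) = -log(1 - 3*e^(t)/4) - 2*log(2)
dK/dt = -3*e^(t)/(3*e^(t) - 4)
d^2K/dt^2 = 12*e^(t)/(9*e^(2*t) - 24*e^(t) + 16)
d^3K/dt^3 = (-36*e^(2*t) - 48*e^(t))/(27*e^(3*t) - 108*e^(2*t) + 144*e^(t) - 64)
d^4K/dt^4 = (108*e^(3*t) + 576*e^(2*t) + 192*e^(t))/(81*e^(4*t) - 432*e^(3*t) + 864*e^(2*t) - 768*e^(t) + 256)
d^5K/dt^5 = (-324*e^(4*t) - 4752*e^(3*t) - 6336*e^(2*t) - 768*e^(t))/(243*e^(5*t) - 1620*e^(4*t) + 4320*e^(3*t) - 5760*e^(2*t) + 3840*e^(t) - 1024)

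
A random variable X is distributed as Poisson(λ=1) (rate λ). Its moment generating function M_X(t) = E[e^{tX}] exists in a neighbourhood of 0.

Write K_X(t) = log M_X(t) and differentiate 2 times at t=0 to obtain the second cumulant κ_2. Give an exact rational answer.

M_X(t) = e^(e^(t) - 1)
K_X(t) = log M_X(t) = e^(t) - 1
dK/dt = e^(t)
d^2K/dt^2 = e^(t)

κ_2 = d^2K/dt^2 |_{t=0} = 1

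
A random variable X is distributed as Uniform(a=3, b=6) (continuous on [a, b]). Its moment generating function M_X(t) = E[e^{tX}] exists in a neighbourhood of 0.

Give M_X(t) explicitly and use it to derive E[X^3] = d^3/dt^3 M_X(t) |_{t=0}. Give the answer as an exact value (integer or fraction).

E[X^3] = M^(3)(0) = 405/4

M_X(t) = (e^(6*t) - e^(3*t))/(3*t)
M^(3)(t) = (72*t^3*e^(6*t) - 9*t^3*e^(3*t) - 36*t^2*e^(6*t) + 9*t^2*e^(3*t) + 12*t*e^(6*t) - 6*t*e^(3*t) - 2*e^(6*t) + 2*e^(3*t))/t^4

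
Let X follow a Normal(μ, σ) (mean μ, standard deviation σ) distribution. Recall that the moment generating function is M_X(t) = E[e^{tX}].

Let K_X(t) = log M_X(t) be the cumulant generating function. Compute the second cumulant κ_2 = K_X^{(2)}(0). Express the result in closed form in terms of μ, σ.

κ_2 = d^2K/dt^2 |_{t=0} = σ^2

M_X(t) = e^(μ*t + σ^2*t^2/2)
K_X(t) = log M_X(t) = μ*t + σ^2*t^2/2
dK/dt = μ + σ^2*t
d^2K/dt^2 = σ^2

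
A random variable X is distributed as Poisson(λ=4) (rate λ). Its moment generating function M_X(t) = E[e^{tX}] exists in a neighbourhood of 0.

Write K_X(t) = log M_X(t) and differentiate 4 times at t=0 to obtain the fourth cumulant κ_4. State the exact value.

κ_4 = d^4K/dt^4 |_{t=0} = 4

M_X(t) = e^(4*e^(t) - 4)
K_X(t) = log M_X(t) = 4*e^(t) - 4
dK/dt = 4*e^(t)
d^2K/dt^2 = 4*e^(t)
d^3K/dt^3 = 4*e^(t)
d^4K/dt^4 = 4*e^(t)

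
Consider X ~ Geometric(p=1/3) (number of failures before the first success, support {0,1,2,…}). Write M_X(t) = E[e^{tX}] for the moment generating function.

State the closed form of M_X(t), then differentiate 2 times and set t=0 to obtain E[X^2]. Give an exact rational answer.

E[X^2] = M′′(0) = 10

M_X(t) = 1/(3*(1 - 2*e^(t)/3))
M′(t) = 2*e^(t)/(4*e^(2*t) - 12*e^(t) + 9)
M′′(t) = (-4*e^(2*t) - 6*e^(t))/(8*e^(3*t) - 36*e^(2*t) + 54*e^(t) - 27)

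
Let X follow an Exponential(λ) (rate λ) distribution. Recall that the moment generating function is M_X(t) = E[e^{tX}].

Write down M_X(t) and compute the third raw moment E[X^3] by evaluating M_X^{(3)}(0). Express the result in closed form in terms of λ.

M_X(t) = λ/(λ - t)
dM/dt = λ/(λ^2 - 2*λ*t + t^2)
d^2M/dt^2 = -2*λ/(-λ^3 + 3*λ^2*t - 3*λ*t^2 + t^3)
d^3M/dt^3 = 6*λ/(λ^4 - 4*λ^3*t + 6*λ^2*t^2 - 4*λ*t^3 + t^4)

E[X^3] = d^3M/dt^3 |_{t=0} = 6/λ^3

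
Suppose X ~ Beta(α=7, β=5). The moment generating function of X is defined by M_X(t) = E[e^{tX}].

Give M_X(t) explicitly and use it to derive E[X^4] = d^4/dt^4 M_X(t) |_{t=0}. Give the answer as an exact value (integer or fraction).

M_X(t) = ₁F₁(7; 12; t)
D^4[M](t) = 2*₁F₁(11; 16; t)/13

E[X^4] = D^4[M](0) = 2/13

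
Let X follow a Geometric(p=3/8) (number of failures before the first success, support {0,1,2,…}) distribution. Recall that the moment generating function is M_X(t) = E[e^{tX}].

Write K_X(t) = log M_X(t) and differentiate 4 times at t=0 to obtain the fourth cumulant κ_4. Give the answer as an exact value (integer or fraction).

M_X(t) = 3/(8*(1 - 5*e^(t)/8))
K_X(t) = log M_X(t) = -log(1 - 5*e^(t)/8) - 3*log(2) + log(3)
K^(4)(t) = (1000*e^(3*t) + 6400*e^(2*t) + 2560*e^(t))/(625*e^(4*t) - 4000*e^(3*t) + 9600*e^(2*t) - 10240*e^(t) + 4096)

κ_4 = K^(4)(0) = 3320/27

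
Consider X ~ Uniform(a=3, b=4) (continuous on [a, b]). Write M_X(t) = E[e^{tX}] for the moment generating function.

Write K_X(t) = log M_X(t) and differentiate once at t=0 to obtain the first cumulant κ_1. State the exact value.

M_X(t) = (e^(4*t) - e^(3*t))/t
K_X(t) = log M_X(t) = -log(t) + log(e^(4*t) - e^(3*t))
K′(t) = (4*t*e^(t) - 3*t - e^(t) + 1)/(t*e^(t) - t)

κ_1 = K′(0) = 7/2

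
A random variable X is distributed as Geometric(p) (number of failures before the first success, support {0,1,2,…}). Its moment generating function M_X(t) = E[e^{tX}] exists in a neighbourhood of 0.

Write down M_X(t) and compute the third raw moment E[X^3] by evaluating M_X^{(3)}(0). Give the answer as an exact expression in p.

M_X(t) = p/(-(1 - p)*e^(t) + 1)
dM/dt = (-p^2*e^(t) + p*e^(t))/(p^2*e^(2*t) - 2*p*e^(2*t) + 2*p*e^(t) + e^(2*t) - 2*e^(t) + 1)

E[X^3] = d^3M/dt^3 |_{t=0} = -1 + 7/p - 12/p^2 + 6/p^3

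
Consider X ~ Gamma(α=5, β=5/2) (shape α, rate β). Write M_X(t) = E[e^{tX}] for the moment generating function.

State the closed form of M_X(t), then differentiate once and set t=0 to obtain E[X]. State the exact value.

E[X] = M′(0) = 2

M_X(t) = 3125/(32*(5/2 - t)^5)
M′(t) = 31250/(64*t^6 - 960*t^5 + 6000*t^4 - 20000*t^3 + 37500*t^2 - 37500*t + 15625)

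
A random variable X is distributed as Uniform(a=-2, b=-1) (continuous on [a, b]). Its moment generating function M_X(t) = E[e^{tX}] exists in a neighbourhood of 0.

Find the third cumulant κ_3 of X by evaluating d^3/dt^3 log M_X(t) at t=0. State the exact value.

M_X(t) = (e^(-t) - e^(-2*t))/t
K_X(t) = log M_X(t) = -log(t) + log(e^(-t) - e^(-2*t))
D^3[K](t) = (t^3*e^(2*t) + t^3*e^(t) - 2*e^(3*t) + 6*e^(2*t) - 6*e^(t) + 2)/(t^3*e^(3*t) - 3*t^3*e^(2*t) + 3*t^3*e^(t) - t^3)

κ_3 = D^3[K](0) = 0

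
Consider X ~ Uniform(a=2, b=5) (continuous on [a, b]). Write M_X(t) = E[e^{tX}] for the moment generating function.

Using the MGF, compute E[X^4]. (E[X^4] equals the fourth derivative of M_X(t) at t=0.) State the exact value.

E[X^4] = M′′′′(0) = 1031/5

M_X(t) = (e^(5*t) - e^(2*t))/(3*t)
M′(t) = (5*t*e^(5*t) - 2*t*e^(2*t) - e^(5*t) + e^(2*t))/(3*t^2)
M′′(t) = (25*t^2*e^(5*t) - 4*t^2*e^(2*t) - 10*t*e^(5*t) + 4*t*e^(2*t) + 2*e^(5*t) - 2*e^(2*t))/(3*t^3)
M′′′(t) = (125*t^3*e^(5*t) - 8*t^3*e^(2*t) - 75*t^2*e^(5*t) + 12*t^2*e^(2*t) + 30*t*e^(5*t) - 12*t*e^(2*t) - 6*e^(5*t) + 6*e^(2*t))/(3*t^4)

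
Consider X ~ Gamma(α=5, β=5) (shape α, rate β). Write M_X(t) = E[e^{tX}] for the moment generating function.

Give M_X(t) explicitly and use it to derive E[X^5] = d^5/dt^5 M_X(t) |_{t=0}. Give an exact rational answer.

E[X^5] = D^5[M](0) = 3024/625

M_X(t) = 3125/(5 - t)^5
D^5[M](t) = 47250000/(t^10 - 50*t^9 + 1125*t^8 - 15000*t^7 + 131250*t^6 - 787500*t^5 + 3281250*t^4 - 9375000*t^3 + 17578125*t^2 - 19531250*t + 9765625)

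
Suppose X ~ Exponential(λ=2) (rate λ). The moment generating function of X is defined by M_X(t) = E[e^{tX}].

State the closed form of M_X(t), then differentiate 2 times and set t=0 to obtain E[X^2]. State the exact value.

E[X^2] = M^(2)(0) = 1/2

M_X(t) = 2/(2 - t)
M^(2)(t) = -4/(t^3 - 6*t^2 + 12*t - 8)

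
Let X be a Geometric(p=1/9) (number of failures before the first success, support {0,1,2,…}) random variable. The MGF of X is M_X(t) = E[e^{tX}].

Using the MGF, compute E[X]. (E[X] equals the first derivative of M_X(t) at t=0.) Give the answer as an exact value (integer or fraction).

E[X] = dM/dt |_{t=0} = 8

M_X(t) = 1/(9*(1 - 8*e^(t)/9))
dM/dt = 8*e^(t)/(64*e^(2*t) - 144*e^(t) + 81)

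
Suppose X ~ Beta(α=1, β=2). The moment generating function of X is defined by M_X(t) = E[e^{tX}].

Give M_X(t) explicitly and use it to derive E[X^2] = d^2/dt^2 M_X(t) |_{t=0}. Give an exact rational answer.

E[X^2] = M^(2)(0) = 1/6

M_X(t) = ₁F₁(1; 3; t)
M^(2)(t) = ₁F₁(3; 5; t)/6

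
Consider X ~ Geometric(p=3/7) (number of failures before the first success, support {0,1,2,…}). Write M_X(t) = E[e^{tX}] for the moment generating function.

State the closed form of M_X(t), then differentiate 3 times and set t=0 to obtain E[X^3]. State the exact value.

M_X(t) = 3/(7*(1 - 4*e^(t)/7))
D^3[M](t) = (192*e^(3*t) + 1344*e^(2*t) + 588*e^(t))/(256*e^(4*t) - 1792*e^(3*t) + 4704*e^(2*t) - 5488*e^(t) + 2401)

E[X^3] = D^3[M](0) = 236/9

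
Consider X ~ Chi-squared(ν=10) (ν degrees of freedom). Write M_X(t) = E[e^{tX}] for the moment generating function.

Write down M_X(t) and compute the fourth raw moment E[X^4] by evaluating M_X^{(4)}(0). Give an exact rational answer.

M_X(t) = (1 - 2*t)^(-5)
M′(t) = 10/(64*t^6 - 192*t^5 + 240*t^4 - 160*t^3 + 60*t^2 - 12*t + 1)
M′′(t) = -120/(128*t^7 - 448*t^6 + 672*t^5 - 560*t^4 + 280*t^3 - 84*t^2 + 14*t - 1)
M′′′(t) = 1680/(256*t^8 - 1024*t^7 + 1792*t^6 - 1792*t^5 + 1120*t^4 - 448*t^3 + 112*t^2 - 16*t + 1)
M′′′′(t) = -26880/(512*t^9 - 2304*t^8 + 4608*t^7 - 5376*t^6 + 4032*t^5 - 2016*t^4 + 672*t^3 - 144*t^2 + 18*t - 1)

E[X^4] = M′′′′(0) = 26880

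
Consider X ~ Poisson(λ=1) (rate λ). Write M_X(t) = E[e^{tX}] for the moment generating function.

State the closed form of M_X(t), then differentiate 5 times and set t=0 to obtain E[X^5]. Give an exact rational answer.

M_X(t) = e^(e^(t) - 1)
dM/dt = e^(-1)*e^(t)*e^(e^(t))
d^2M/dt^2 = (e^(2*t)*e^(e^(t)) + e^(t)*e^(e^(t)))*e^(-1)
d^3M/dt^3 = (e^(3*t)*e^(e^(t)) + 3*e^(2*t)*e^(e^(t)) + e^(t)*e^(e^(t)))*e^(-1)
d^4M/dt^4 = (e^(4*t)*e^(e^(t)) + 6*e^(3*t)*e^(e^(t)) + 7*e^(2*t)*e^(e^(t)) + e^(t)*e^(e^(t)))*e^(-1)
d^5M/dt^5 = (e^(5*t)*e^(e^(t)) + 10*e^(4*t)*e^(e^(t)) + 25*e^(3*t)*e^(e^(t)) + 15*e^(2*t)*e^(e^(t)) + e^(t)*e^(e^(t)))*e^(-1)

E[X^5] = d^5M/dt^5 |_{t=0} = 52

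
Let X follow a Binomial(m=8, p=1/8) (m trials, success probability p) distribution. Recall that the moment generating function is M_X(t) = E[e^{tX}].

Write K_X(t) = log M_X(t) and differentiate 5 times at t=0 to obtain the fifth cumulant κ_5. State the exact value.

κ_5 = D^5[K](0) = -105/512

M_X(t) = (e^(t)/8 + 7/8)^8
K_X(t) = log M_X(t) = 8*log(e^(t)/8 + 7/8)
D^5[K](t) = (-56*e^(4*t) + 4312*e^(3*t) - 30184*e^(2*t) + 19208*e^(t))/(e^(5*t) + 35*e^(4*t) + 490*e^(3*t) + 3430*e^(2*t) + 12005*e^(t) + 16807)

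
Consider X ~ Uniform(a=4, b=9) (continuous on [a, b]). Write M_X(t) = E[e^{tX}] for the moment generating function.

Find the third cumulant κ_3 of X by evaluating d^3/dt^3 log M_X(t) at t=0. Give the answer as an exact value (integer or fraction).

M_X(t) = (e^(9*t) - e^(4*t))/(5*t)
K_X(t) = log M_X(t) = -log(t) + log(e^(9*t) - e^(4*t)) - log(5)
K′(t) = (9*t*e^(5*t) - 4*t - e^(5*t) + 1)/(t*e^(5*t) - t)
K′′(t) = (-25*t^2*e^(5*t) + e^(10*t) - 2*e^(5*t) + 1)/(t^2*e^(10*t) - 2*t^2*e^(5*t) + t^2)
K′′′(t) = (125*t^3*e^(10*t) + 125*t^3*e^(5*t) - 2*e^(15*t) + 6*e^(10*t) - 6*e^(5*t) + 2)/(t^3*e^(15*t) - 3*t^3*e^(10*t) + 3*t^3*e^(5*t) - t^3)

κ_3 = K′′′(0) = 0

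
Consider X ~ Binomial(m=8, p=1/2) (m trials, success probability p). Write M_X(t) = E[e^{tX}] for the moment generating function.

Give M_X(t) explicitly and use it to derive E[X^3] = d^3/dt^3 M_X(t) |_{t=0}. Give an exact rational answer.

E[X^3] = M^(3)(0) = 88

M_X(t) = (e^(t)/2 + 1/2)^8
M^(3)(t) = 2*e^(8*t) + 343*e^(7*t)/32 + 189*e^(6*t)/8 + 875*e^(5*t)/32 + 35*e^(4*t)/2 + 189*e^(3*t)/32 + 7*e^(2*t)/8 + e^(t)/32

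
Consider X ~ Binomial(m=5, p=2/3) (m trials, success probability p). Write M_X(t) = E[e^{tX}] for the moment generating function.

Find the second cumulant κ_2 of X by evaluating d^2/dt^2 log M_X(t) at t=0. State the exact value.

κ_2 = d^2K/dt^2 |_{t=0} = 10/9

M_X(t) = (2*e^(t)/3 + 1/3)^5
K_X(t) = log M_X(t) = 5*log(2*e^(t)/3 + 1/3)
dK/dt = 10*e^(t)/(2*e^(t) + 1)
d^2K/dt^2 = 10*e^(t)/(4*e^(2*t) + 4*e^(t) + 1)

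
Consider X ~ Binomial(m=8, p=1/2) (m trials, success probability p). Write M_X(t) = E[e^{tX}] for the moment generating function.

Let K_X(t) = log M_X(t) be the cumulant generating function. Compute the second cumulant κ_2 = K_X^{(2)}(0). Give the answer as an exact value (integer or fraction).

M_X(t) = (e^(t)/2 + 1/2)^8
K_X(t) = log M_X(t) = 8*log(e^(t)/2 + 1/2)
D^2[K](t) = 8*e^(t)/(e^(2*t) + 2*e^(t) + 1)

κ_2 = D^2[K](0) = 2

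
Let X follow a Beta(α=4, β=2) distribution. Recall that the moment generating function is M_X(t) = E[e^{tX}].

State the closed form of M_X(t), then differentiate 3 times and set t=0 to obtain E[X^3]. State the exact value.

E[X^3] = D^3[M](0) = 5/14

M_X(t) = ₁F₁(4; 6; t)
D^3[M](t) = 5*₁F₁(7; 9; t)/14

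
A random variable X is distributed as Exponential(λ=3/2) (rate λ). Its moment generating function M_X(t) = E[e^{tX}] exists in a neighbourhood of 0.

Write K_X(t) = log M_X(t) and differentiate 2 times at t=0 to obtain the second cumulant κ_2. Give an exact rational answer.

M_X(t) = 3/(2*(3/2 - t))
K_X(t) = log M_X(t) = -log(3/2 - t) - log(2) + log(3)
K′(t) = -2/(2*t - 3)
K′′(t) = 4/(4*t^2 - 12*t + 9)

κ_2 = K′′(0) = 4/9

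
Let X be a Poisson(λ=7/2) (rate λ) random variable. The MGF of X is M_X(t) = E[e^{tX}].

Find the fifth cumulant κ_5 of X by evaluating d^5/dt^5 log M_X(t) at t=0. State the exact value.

M_X(t) = e^(7*e^(t)/2 - 7/2)
K_X(t) = log M_X(t) = 7*e^(t)/2 - 7/2
dK/dt = 7*e^(t)/2
d^2K/dt^2 = 7*e^(t)/2
d^3K/dt^3 = 7*e^(t)/2
d^4K/dt^4 = 7*e^(t)/2
d^5K/dt^5 = 7*e^(t)/2

κ_5 = d^5K/dt^5 |_{t=0} = 7/2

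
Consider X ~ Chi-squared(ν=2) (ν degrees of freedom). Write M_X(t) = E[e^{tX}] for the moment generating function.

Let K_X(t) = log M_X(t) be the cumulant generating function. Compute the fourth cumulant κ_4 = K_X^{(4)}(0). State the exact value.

M_X(t) = 1/(1 - 2*t)
K_X(t) = log M_X(t) = -log(1 - 2*t)
dK/dt = -2/(2*t - 1)
d^2K/dt^2 = 4/(4*t^2 - 4*t + 1)
d^3K/dt^3 = -16/(8*t^3 - 12*t^2 + 6*t - 1)
d^4K/dt^4 = 96/(16*t^4 - 32*t^3 + 24*t^2 - 8*t + 1)

κ_4 = d^4K/dt^4 |_{t=0} = 96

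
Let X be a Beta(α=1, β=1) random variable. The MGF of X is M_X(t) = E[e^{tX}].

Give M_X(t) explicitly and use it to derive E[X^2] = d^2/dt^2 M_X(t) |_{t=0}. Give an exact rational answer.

E[X^2] = M^(2)(0) = 1/3

M_X(t) = ₁F₁(1; 2; t)
M^(2)(t) = ₁F₁(3; 4; t)/3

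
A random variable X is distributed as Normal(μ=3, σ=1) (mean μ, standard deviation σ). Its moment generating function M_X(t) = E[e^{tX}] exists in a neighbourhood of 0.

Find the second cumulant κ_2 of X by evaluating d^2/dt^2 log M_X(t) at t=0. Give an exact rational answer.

κ_2 = K^(2)(0) = 1

M_X(t) = e^(t^2/2 + 3*t)
K_X(t) = log M_X(t) = t^2/2 + 3*t
K^(2)(t) = 1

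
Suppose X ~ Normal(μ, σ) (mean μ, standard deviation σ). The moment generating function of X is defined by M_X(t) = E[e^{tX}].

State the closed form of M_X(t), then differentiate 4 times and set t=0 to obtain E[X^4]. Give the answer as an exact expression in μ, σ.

M_X(t) = e^(μ*t + σ^2*t^2/2)
dM/dt = μ*e^(μ*t)*e^(σ^2*t^2/2) + σ^2*t*e^(μ*t)*e^(σ^2*t^2/2)
d^2M/dt^2 = μ^2*e^(μ*t)*e^(σ^2*t^2/2) + 2*μ*σ^2*t*e^(μ*t)*e^(σ^2*t^2/2) + σ^4*t^2*e^(μ*t)*e^(σ^2*t^2/2) + σ^2*e^(μ*t)*e^(σ^2*t^2/2)

E[X^4] = d^4M/dt^4 |_{t=0} = μ^4 + 6*μ^2*σ^2 + 3*σ^4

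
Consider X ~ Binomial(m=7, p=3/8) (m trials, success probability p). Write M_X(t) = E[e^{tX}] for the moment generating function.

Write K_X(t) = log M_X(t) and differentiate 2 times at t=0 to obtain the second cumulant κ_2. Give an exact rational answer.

κ_2 = K^(2)(0) = 105/64

M_X(t) = (3*e^(t)/8 + 5/8)^7
K_X(t) = log M_X(t) = 7*log(3*e^(t)/8 + 5/8)
K^(2)(t) = 105*e^(t)/(9*e^(2*t) + 30*e^(t) + 25)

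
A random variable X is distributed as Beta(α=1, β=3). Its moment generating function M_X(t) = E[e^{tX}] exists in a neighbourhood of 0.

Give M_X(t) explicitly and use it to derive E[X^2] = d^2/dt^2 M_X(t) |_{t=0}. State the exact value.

E[X^2] = D^2[M](0) = 1/10

M_X(t) = ₁F₁(1; 4; t)
D^2[M](t) = ₁F₁(3; 6; t)/10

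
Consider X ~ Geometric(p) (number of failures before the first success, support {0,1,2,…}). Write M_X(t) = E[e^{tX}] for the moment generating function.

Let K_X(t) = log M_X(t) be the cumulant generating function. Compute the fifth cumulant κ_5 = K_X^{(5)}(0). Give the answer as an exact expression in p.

M_X(t) = p/(-(1 - p)*e^(t) + 1)
K_X(t) = log M_X(t) = log(p) - log(-(1 - p)*e^(t) + 1)
K′(t) = (-p*e^(t) + e^(t))/(p*e^(t) - e^(t) + 1)
K′′(t) = (-p*e^(t) + e^(t))/(p^2*e^(2*t) - 2*p*e^(2*t) + 2*p*e^(t) + e^(2*t) - 2*e^(t) + 1)

κ_5 = K′′′′′(0) = (p^4 - 15*p^3 + 50*p^2 - 60*p + 24)/p^5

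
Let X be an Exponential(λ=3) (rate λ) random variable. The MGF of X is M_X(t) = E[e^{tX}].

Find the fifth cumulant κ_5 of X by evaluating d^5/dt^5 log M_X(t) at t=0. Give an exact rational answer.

κ_5 = K′′′′′(0) = 8/81

M_X(t) = 3/(3 - t)
K_X(t) = log M_X(t) = -log(3 - t) + log(3)
K′(t) = -1/(t - 3)
K′′(t) = 1/(t^2 - 6*t + 9)
K′′′(t) = -2/(t^3 - 9*t^2 + 27*t - 27)
K′′′′(t) = 6/(t^4 - 12*t^3 + 54*t^2 - 108*t + 81)
K′′′′′(t) = -24/(t^5 - 15*t^4 + 90*t^3 - 270*t^2 + 405*t - 243)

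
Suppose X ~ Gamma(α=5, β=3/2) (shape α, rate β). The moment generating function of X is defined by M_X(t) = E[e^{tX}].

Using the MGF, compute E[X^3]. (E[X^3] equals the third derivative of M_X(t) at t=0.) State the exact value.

E[X^3] = d^3M/dt^3 |_{t=0} = 560/9

M_X(t) = 243/(32*(3/2 - t)^5)
dM/dt = 2430/(64*t^6 - 576*t^5 + 2160*t^4 - 4320*t^3 + 4860*t^2 - 2916*t + 729)
d^2M/dt^2 = -29160/(128*t^7 - 1344*t^6 + 6048*t^5 - 15120*t^4 + 22680*t^3 - 20412*t^2 + 10206*t - 2187)
d^3M/dt^3 = 408240/(256*t^8 - 3072*t^7 + 16128*t^6 - 48384*t^5 + 90720*t^4 - 108864*t^3 + 81648*t^2 - 34992*t + 6561)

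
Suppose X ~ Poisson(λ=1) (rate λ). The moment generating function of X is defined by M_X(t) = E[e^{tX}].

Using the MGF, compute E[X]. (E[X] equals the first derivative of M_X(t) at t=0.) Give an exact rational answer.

M_X(t) = e^(e^(t) - 1)
M′(t) = e^(-1)*e^(t)*e^(e^(t))

E[X] = M′(0) = 1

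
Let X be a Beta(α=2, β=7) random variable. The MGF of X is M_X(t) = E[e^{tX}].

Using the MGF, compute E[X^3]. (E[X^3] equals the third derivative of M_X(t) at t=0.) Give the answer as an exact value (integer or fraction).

E[X^3] = D^3[M](0) = 4/165

M_X(t) = ₁F₁(2; 9; t)
D^3[M](t) = 4*₁F₁(5; 12; t)/165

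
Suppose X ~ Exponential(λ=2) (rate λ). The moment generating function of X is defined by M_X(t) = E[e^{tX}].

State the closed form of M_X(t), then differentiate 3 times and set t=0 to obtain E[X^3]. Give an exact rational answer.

M_X(t) = 2/(2 - t)
dM/dt = 2/(t^2 - 4*t + 4)
d^2M/dt^2 = -4/(t^3 - 6*t^2 + 12*t - 8)
d^3M/dt^3 = 12/(t^4 - 8*t^3 + 24*t^2 - 32*t + 16)

E[X^3] = d^3M/dt^3 |_{t=0} = 3/4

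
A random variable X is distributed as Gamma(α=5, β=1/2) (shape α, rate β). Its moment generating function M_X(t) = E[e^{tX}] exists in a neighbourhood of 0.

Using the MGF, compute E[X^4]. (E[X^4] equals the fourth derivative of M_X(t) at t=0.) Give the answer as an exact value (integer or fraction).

M_X(t) = 1/(32*(1/2 - t)^5)
dM/dt = 10/(64*t^6 - 192*t^5 + 240*t^4 - 160*t^3 + 60*t^2 - 12*t + 1)
d^2M/dt^2 = -120/(128*t^7 - 448*t^6 + 672*t^5 - 560*t^4 + 280*t^3 - 84*t^2 + 14*t - 1)
d^3M/dt^3 = 1680/(256*t^8 - 1024*t^7 + 1792*t^6 - 1792*t^5 + 1120*t^4 - 448*t^3 + 112*t^2 - 16*t + 1)
d^4M/dt^4 = -26880/(512*t^9 - 2304*t^8 + 4608*t^7 - 5376*t^6 + 4032*t^5 - 2016*t^4 + 672*t^3 - 144*t^2 + 18*t - 1)

E[X^4] = d^4M/dt^4 |_{t=0} = 26880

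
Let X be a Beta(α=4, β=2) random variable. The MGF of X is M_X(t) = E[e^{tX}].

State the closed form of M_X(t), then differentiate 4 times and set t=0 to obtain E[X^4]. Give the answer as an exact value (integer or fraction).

E[X^4] = M^(4)(0) = 5/18

M_X(t) = ₁F₁(4; 6; t)
M^(4)(t) = 5*₁F₁(8; 10; t)/18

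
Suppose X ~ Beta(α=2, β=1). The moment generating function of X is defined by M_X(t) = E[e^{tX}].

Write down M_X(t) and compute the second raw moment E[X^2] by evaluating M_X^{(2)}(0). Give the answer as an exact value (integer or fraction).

E[X^2] = M′′(0) = 1/2

M_X(t) = ₁F₁(2; 3; t)
M′(t) = 2*₁F₁(3; 4; t)/3
M′′(t) = ₁F₁(4; 5; t)/2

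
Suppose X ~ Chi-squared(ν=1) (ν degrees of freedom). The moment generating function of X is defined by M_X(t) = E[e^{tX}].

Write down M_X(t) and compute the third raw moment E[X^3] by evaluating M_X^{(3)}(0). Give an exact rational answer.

M_X(t) = 1/√(1 - 2*t)
M^(3)(t) = -15/(8*t^3*√(1 - 2*t) - 12*t^2*√(1 - 2*t) + 6*t*√(1 - 2*t) - √(1 - 2*t))

E[X^3] = M^(3)(0) = 15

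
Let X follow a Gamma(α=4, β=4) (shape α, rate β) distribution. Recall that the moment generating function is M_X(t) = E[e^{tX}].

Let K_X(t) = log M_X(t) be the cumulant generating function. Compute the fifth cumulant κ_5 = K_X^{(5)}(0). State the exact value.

κ_5 = K^(5)(0) = 3/32

M_X(t) = 256/(4 - t)^4
K_X(t) = log M_X(t) = -4*log(4 - t) + 8*log(2)
K^(5)(t) = -96/(t^5 - 20*t^4 + 160*t^3 - 640*t^2 + 1280*t - 1024)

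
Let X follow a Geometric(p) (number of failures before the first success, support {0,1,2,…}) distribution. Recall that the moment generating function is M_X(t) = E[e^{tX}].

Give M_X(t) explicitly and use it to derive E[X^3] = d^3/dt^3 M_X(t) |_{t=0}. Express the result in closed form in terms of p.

E[X^3] = M^(3)(0) = -1 + 7/p - 12/p^2 + 6/p^3

M_X(t) = p/(-(1 - p)*e^(t) + 1)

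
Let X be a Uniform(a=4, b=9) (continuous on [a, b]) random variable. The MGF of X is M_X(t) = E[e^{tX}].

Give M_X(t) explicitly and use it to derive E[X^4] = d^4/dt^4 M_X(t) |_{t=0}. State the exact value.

M_X(t) = (e^(9*t) - e^(4*t))/(5*t)

E[X^4] = D^4[M](0) = 2321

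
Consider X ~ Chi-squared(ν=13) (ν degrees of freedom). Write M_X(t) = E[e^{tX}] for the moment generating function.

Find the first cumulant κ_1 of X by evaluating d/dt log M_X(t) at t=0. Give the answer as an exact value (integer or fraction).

M_X(t) = (1 - 2*t)^(-13/2)
K_X(t) = log M_X(t) = -13*log(1 - 2*t)/2
K′(t) = -13/(2*t - 1)

κ_1 = K′(0) = 13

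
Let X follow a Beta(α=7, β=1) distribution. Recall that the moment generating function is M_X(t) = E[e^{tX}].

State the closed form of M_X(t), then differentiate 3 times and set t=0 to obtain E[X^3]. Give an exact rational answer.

E[X^3] = M′′′(0) = 7/10

M_X(t) = ₁F₁(7; 8; t)
M′(t) = 7*₁F₁(8; 9; t)/8
M′′(t) = 7*₁F₁(9; 10; t)/9
M′′′(t) = 7*₁F₁(10; 11; t)/10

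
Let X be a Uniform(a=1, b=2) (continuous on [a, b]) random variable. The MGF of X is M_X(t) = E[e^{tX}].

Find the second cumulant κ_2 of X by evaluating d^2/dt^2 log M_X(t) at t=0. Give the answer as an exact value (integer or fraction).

κ_2 = D^2[K](0) = 1/12

M_X(t) = (e^(2*t) - e^(t))/t
K_X(t) = log M_X(t) = -log(t) + log(e^(2*t) - e^(t))
D^2[K](t) = (-t^2*e^(t) + e^(2*t) - 2*e^(t) + 1)/(t^2*e^(2*t) - 2*t^2*e^(t) + t^2)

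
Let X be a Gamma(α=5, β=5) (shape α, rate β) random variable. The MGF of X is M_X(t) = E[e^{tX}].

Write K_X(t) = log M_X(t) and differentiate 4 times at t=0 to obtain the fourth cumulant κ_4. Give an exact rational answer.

κ_4 = d^4K/dt^4 |_{t=0} = 6/125

M_X(t) = 3125/(5 - t)^5
K_X(t) = log M_X(t) = -5*log(5 - t) + 5*log(5)
dK/dt = -5/(t - 5)
d^2K/dt^2 = 5/(t^2 - 10*t + 25)
d^3K/dt^3 = -10/(t^3 - 15*t^2 + 75*t - 125)
d^4K/dt^4 = 30/(t^4 - 20*t^3 + 150*t^2 - 500*t + 625)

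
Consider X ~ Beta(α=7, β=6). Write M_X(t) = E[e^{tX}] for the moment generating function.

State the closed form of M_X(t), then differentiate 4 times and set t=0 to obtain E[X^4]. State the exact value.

E[X^4] = D^4[M](0) = 3/26

M_X(t) = ₁F₁(7; 13; t)
D^4[M](t) = 3*₁F₁(11; 17; t)/26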